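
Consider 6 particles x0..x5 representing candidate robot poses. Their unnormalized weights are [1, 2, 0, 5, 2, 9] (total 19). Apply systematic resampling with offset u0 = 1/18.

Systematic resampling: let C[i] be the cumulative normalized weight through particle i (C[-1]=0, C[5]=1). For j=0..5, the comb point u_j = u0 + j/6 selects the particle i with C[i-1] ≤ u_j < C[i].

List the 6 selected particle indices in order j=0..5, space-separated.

1 3 3 5 5 5

C = [1/19, 3/19, 3/19, 8/19, 10/19, 1]
j=0: u_0=1/18 ∈ [1/19, 3/19) → index 1
j=1: u_1=2/9 ∈ [3/19, 8/19) → index 3
j=2: u_2=7/18 ∈ [3/19, 8/19) → index 3
j=3: u_3=5/9 ∈ [10/19, 1) → index 5
j=4: u_4=13/18 ∈ [10/19, 1) → index 5
j=5: u_5=8/9 ∈ [10/19, 1) → index 5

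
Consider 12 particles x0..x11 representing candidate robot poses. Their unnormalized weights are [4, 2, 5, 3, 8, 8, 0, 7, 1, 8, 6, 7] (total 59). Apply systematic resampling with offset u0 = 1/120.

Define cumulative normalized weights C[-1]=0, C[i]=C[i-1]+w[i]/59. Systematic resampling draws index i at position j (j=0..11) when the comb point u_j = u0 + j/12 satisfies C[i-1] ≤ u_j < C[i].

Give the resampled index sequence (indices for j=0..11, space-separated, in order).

C = [4/59, 6/59, 11/59, 14/59, 22/59, 30/59, 30/59, 37/59, 38/59, 46/59, 52/59, 1]
j=0: u_0=1/120 ∈ [0, 4/59) → index 0
j=1: u_1=11/120 ∈ [4/59, 6/59) → index 1
j=2: u_2=7/40 ∈ [6/59, 11/59) → index 2
j=3: u_3=31/120 ∈ [14/59, 22/59) → index 4
j=4: u_4=41/120 ∈ [14/59, 22/59) → index 4
j=5: u_5=17/40 ∈ [22/59, 30/59) → index 5
j=6: u_6=61/120 ∈ [22/59, 30/59) → index 5
j=7: u_7=71/120 ∈ [30/59, 37/59) → index 7
j=8: u_8=27/40 ∈ [38/59, 46/59) → index 9
j=9: u_9=91/120 ∈ [38/59, 46/59) → index 9
j=10: u_10=101/120 ∈ [46/59, 52/59) → index 10
j=11: u_11=37/40 ∈ [52/59, 1) → index 11

0 1 2 4 4 5 5 7 9 9 10 11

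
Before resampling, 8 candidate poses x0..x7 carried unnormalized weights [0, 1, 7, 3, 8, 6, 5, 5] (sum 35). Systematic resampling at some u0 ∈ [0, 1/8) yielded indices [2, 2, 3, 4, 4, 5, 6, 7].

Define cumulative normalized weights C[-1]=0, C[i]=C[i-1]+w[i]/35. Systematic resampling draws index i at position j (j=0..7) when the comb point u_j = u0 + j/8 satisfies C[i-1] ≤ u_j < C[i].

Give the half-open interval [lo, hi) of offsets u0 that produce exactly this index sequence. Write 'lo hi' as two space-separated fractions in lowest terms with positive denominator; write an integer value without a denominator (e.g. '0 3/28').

1/35 3/70

C = [0, 1/35, 8/35, 11/35, 19/35, 5/7, 6/7, 1]
j=0 picked index 2: u0 ∈ [1/35, 8/35)
j=1 picked index 2: u0 ∈ [-27/280, 29/280)
j=2 picked index 3: u0 ∈ [-3/140, 9/140)
j=3 picked index 4: u0 ∈ [-17/280, 47/280)
j=4 picked index 4: u0 ∈ [-13/70, 3/70)
j=5 picked index 5: u0 ∈ [-23/280, 5/56)
j=6 picked index 6: u0 ∈ [-1/28, 3/28)
j=7 picked index 7: u0 ∈ [-1/56, 1/8)
intersection: [1/35, 3/70)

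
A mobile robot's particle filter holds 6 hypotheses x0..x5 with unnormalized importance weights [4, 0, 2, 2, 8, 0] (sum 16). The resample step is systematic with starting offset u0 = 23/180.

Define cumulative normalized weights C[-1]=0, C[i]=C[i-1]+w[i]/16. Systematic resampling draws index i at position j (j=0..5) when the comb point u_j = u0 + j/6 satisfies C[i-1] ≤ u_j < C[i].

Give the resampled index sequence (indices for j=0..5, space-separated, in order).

0 2 3 4 4 4

C = [1/4, 1/4, 3/8, 1/2, 1, 1]
j=0: u_0=23/180 ∈ [0, 1/4) → index 0
j=1: u_1=53/180 ∈ [1/4, 3/8) → index 2
j=2: u_2=83/180 ∈ [3/8, 1/2) → index 3
j=3: u_3=113/180 ∈ [1/2, 1) → index 4
j=4: u_4=143/180 ∈ [1/2, 1) → index 4
j=5: u_5=173/180 ∈ [1/2, 1) → index 4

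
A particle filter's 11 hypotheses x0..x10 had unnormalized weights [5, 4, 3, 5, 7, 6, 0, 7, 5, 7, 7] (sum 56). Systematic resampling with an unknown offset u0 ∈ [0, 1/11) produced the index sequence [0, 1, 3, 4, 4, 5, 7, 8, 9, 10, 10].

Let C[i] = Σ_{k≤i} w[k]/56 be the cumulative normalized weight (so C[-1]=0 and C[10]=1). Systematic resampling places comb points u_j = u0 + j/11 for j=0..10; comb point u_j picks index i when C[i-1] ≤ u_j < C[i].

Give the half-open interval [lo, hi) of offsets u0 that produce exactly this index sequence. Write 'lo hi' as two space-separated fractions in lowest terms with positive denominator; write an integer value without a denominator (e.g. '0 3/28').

C = [5/56, 9/56, 3/14, 17/56, 3/7, 15/28, 15/28, 37/56, 3/4, 7/8, 1]
j=0 picked index 0: u0 ∈ [0, 5/56)
j=1 picked index 1: u0 ∈ [-1/616, 43/616)
j=2 picked index 3: u0 ∈ [5/154, 75/616)
j=3 picked index 4: u0 ∈ [19/616, 12/77)
j=4 picked index 4: u0 ∈ [-37/616, 5/77)
j=5 picked index 5: u0 ∈ [-2/77, 25/308)
j=6 picked index 7: u0 ∈ [-3/308, 71/616)
j=7 picked index 8: u0 ∈ [15/616, 5/44)
j=8 picked index 9: u0 ∈ [1/44, 13/88)
j=9 picked index 10: u0 ∈ [5/88, 2/11)
j=10 picked index 10: u0 ∈ [-3/88, 1/11)
intersection: [5/88, 5/77)

5/88 5/77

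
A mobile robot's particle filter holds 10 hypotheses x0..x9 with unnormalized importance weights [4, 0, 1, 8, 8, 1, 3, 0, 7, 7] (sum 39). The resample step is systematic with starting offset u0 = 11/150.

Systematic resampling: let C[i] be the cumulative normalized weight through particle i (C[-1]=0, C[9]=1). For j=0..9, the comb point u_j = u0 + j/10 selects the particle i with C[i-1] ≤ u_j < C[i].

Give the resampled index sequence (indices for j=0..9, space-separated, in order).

C = [4/39, 4/39, 5/39, 1/3, 7/13, 22/39, 25/39, 25/39, 32/39, 1]
j=0: u_0=11/150 ∈ [0, 4/39) → index 0
j=1: u_1=13/75 ∈ [5/39, 1/3) → index 3
j=2: u_2=41/150 ∈ [5/39, 1/3) → index 3
j=3: u_3=28/75 ∈ [1/3, 7/13) → index 4
j=4: u_4=71/150 ∈ [1/3, 7/13) → index 4
j=5: u_5=43/75 ∈ [22/39, 25/39) → index 6
j=6: u_6=101/150 ∈ [25/39, 32/39) → index 8
j=7: u_7=58/75 ∈ [25/39, 32/39) → index 8
j=8: u_8=131/150 ∈ [32/39, 1) → index 9
j=9: u_9=73/75 ∈ [32/39, 1) → index 9

0 3 3 4 4 6 8 8 9 9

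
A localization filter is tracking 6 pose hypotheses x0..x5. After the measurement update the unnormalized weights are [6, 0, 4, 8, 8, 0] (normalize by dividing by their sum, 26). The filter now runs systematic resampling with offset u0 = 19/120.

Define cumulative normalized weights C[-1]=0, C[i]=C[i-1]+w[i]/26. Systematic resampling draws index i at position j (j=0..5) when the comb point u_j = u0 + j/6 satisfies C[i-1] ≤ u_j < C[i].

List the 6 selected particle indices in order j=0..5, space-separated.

C = [3/13, 3/13, 5/13, 9/13, 1, 1]
j=0: u_0=19/120 ∈ [0, 3/13) → index 0
j=1: u_1=13/40 ∈ [3/13, 5/13) → index 2
j=2: u_2=59/120 ∈ [5/13, 9/13) → index 3
j=3: u_3=79/120 ∈ [5/13, 9/13) → index 3
j=4: u_4=33/40 ∈ [9/13, 1) → index 4
j=5: u_5=119/120 ∈ [9/13, 1) → index 4

0 2 3 3 4 4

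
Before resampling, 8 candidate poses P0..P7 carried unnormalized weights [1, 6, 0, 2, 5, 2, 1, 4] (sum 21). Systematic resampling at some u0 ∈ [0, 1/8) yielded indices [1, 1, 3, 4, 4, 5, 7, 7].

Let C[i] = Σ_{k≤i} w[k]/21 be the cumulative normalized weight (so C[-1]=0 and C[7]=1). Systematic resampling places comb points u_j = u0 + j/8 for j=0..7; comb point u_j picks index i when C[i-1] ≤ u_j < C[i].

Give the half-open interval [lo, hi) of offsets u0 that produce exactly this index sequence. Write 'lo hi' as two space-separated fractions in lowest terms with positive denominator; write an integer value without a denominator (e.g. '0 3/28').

1/12 1/8

C = [1/21, 1/3, 1/3, 3/7, 2/3, 16/21, 17/21, 1]
j=0 picked index 1: u0 ∈ [1/21, 1/3)
j=1 picked index 1: u0 ∈ [-13/168, 5/24)
j=2 picked index 3: u0 ∈ [1/12, 5/28)
j=3 picked index 4: u0 ∈ [3/56, 7/24)
j=4 picked index 4: u0 ∈ [-1/14, 1/6)
j=5 picked index 5: u0 ∈ [1/24, 23/168)
j=6 picked index 7: u0 ∈ [5/84, 1/4)
j=7 picked index 7: u0 ∈ [-11/168, 1/8)
intersection: [1/12, 1/8)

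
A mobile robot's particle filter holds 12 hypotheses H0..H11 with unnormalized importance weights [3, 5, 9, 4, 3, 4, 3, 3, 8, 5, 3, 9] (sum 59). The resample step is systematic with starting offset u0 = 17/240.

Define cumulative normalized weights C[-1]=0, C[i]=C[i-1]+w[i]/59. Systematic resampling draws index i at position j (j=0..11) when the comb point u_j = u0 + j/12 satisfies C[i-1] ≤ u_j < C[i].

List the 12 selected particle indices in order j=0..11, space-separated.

C = [3/59, 8/59, 17/59, 21/59, 24/59, 28/59, 31/59, 34/59, 42/59, 47/59, 50/59, 1]
j=0: u_0=17/240 ∈ [3/59, 8/59) → index 1
j=1: u_1=37/240 ∈ [8/59, 17/59) → index 2
j=2: u_2=19/80 ∈ [8/59, 17/59) → index 2
j=3: u_3=77/240 ∈ [17/59, 21/59) → index 3
j=4: u_4=97/240 ∈ [21/59, 24/59) → index 4
j=5: u_5=39/80 ∈ [28/59, 31/59) → index 6
j=6: u_6=137/240 ∈ [31/59, 34/59) → index 7
j=7: u_7=157/240 ∈ [34/59, 42/59) → index 8
j=8: u_8=59/80 ∈ [42/59, 47/59) → index 9
j=9: u_9=197/240 ∈ [47/59, 50/59) → index 10
j=10: u_10=217/240 ∈ [50/59, 1) → index 11
j=11: u_11=79/80 ∈ [50/59, 1) → index 11

1 2 2 3 4 6 7 8 9 10 11 11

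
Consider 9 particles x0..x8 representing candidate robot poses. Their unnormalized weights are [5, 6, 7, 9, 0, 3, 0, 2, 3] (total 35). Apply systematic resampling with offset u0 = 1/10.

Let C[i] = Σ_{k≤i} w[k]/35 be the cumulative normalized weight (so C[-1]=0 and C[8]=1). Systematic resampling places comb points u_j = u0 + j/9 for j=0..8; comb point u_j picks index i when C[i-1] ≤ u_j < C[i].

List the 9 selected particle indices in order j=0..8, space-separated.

C = [1/7, 11/35, 18/35, 27/35, 27/35, 6/7, 6/7, 32/35, 1]
j=0: u_0=1/10 ∈ [0, 1/7) → index 0
j=1: u_1=19/90 ∈ [1/7, 11/35) → index 1
j=2: u_2=29/90 ∈ [11/35, 18/35) → index 2
j=3: u_3=13/30 ∈ [11/35, 18/35) → index 2
j=4: u_4=49/90 ∈ [18/35, 27/35) → index 3
j=5: u_5=59/90 ∈ [18/35, 27/35) → index 3
j=6: u_6=23/30 ∈ [18/35, 27/35) → index 3
j=7: u_7=79/90 ∈ [6/7, 32/35) → index 7
j=8: u_8=89/90 ∈ [32/35, 1) → index 8

0 1 2 2 3 3 3 7 8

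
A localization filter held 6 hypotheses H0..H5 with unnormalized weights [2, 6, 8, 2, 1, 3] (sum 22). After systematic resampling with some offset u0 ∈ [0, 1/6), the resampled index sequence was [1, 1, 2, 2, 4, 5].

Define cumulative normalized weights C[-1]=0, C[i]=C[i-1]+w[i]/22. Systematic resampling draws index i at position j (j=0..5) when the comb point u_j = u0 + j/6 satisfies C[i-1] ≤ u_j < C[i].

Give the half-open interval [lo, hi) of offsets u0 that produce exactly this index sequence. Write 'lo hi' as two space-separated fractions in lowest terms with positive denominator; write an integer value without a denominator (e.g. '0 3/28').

5/33 1/6

C = [1/11, 4/11, 8/11, 9/11, 19/22, 1]
j=0 picked index 1: u0 ∈ [1/11, 4/11)
j=1 picked index 1: u0 ∈ [-5/66, 13/66)
j=2 picked index 2: u0 ∈ [1/33, 13/33)
j=3 picked index 2: u0 ∈ [-3/22, 5/22)
j=4 picked index 4: u0 ∈ [5/33, 13/66)
j=5 picked index 5: u0 ∈ [1/33, 1/6)
intersection: [5/33, 1/6)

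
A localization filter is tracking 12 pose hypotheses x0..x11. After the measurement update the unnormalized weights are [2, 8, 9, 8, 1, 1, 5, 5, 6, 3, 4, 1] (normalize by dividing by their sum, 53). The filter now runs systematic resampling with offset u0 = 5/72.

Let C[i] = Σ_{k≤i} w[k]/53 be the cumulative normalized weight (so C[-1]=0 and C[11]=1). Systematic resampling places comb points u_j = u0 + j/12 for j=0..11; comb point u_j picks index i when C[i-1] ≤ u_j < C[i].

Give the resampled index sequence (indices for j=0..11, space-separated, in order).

C = [2/53, 10/53, 19/53, 27/53, 28/53, 29/53, 34/53, 39/53, 45/53, 48/53, 52/53, 1]
j=0: u_0=5/72 ∈ [2/53, 10/53) → index 1
j=1: u_1=11/72 ∈ [2/53, 10/53) → index 1
j=2: u_2=17/72 ∈ [10/53, 19/53) → index 2
j=3: u_3=23/72 ∈ [10/53, 19/53) → index 2
j=4: u_4=29/72 ∈ [19/53, 27/53) → index 3
j=5: u_5=35/72 ∈ [19/53, 27/53) → index 3
j=6: u_6=41/72 ∈ [29/53, 34/53) → index 6
j=7: u_7=47/72 ∈ [34/53, 39/53) → index 7
j=8: u_8=53/72 ∈ [39/53, 45/53) → index 8
j=9: u_9=59/72 ∈ [39/53, 45/53) → index 8
j=10: u_10=65/72 ∈ [45/53, 48/53) → index 9
j=11: u_11=71/72 ∈ [52/53, 1) → index 11

1 1 2 2 3 3 6 7 8 8 9 11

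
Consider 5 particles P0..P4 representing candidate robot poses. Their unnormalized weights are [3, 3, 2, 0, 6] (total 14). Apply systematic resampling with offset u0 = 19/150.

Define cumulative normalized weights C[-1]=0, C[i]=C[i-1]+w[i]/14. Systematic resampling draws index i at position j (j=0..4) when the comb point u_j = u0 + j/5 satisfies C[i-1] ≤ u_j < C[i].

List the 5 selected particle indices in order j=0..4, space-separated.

C = [3/14, 3/7, 4/7, 4/7, 1]
j=0: u_0=19/150 ∈ [0, 3/14) → index 0
j=1: u_1=49/150 ∈ [3/14, 3/7) → index 1
j=2: u_2=79/150 ∈ [3/7, 4/7) → index 2
j=3: u_3=109/150 ∈ [4/7, 1) → index 4
j=4: u_4=139/150 ∈ [4/7, 1) → index 4

0 1 2 4 4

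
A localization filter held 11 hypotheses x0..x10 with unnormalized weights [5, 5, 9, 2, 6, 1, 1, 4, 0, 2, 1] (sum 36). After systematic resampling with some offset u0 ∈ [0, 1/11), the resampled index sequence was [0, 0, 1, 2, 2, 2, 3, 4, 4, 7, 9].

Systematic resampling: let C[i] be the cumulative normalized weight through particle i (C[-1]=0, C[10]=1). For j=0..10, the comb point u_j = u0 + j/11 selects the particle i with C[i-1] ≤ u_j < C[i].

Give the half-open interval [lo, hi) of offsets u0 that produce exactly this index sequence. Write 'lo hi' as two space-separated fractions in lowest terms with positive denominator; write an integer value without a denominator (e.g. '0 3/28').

1/132 1/44

C = [5/36, 5/18, 19/36, 7/12, 3/4, 7/9, 29/36, 11/12, 11/12, 35/36, 1]
j=0 picked index 0: u0 ∈ [0, 5/36)
j=1 picked index 0: u0 ∈ [-1/11, 19/396)
j=2 picked index 1: u0 ∈ [-17/396, 19/198)
j=3 picked index 2: u0 ∈ [1/198, 101/396)
j=4 picked index 2: u0 ∈ [-17/198, 65/396)
j=5 picked index 2: u0 ∈ [-35/198, 29/396)
j=6 picked index 3: u0 ∈ [-7/396, 5/132)
j=7 picked index 4: u0 ∈ [-7/132, 5/44)
j=8 picked index 4: u0 ∈ [-19/132, 1/44)
j=9 picked index 7: u0 ∈ [-5/396, 13/132)
j=10 picked index 9: u0 ∈ [1/132, 25/396)
intersection: [1/132, 1/44)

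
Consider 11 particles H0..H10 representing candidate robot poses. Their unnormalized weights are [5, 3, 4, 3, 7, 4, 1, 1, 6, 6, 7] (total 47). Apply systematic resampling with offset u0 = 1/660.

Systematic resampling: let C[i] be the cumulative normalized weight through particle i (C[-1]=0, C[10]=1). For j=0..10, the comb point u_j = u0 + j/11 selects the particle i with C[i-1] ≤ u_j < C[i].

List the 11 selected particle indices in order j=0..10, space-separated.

C = [5/47, 8/47, 12/47, 15/47, 22/47, 26/47, 27/47, 28/47, 34/47, 40/47, 1]
j=0: u_0=1/660 ∈ [0, 5/47) → index 0
j=1: u_1=61/660 ∈ [0, 5/47) → index 0
j=2: u_2=11/60 ∈ [8/47, 12/47) → index 2
j=3: u_3=181/660 ∈ [12/47, 15/47) → index 3
j=4: u_4=241/660 ∈ [15/47, 22/47) → index 4
j=5: u_5=301/660 ∈ [15/47, 22/47) → index 4
j=6: u_6=361/660 ∈ [22/47, 26/47) → index 5
j=7: u_7=421/660 ∈ [28/47, 34/47) → index 8
j=8: u_8=481/660 ∈ [34/47, 40/47) → index 9
j=9: u_9=541/660 ∈ [34/47, 40/47) → index 9
j=10: u_10=601/660 ∈ [40/47, 1) → index 10

0 0 2 3 4 4 5 8 9 9 10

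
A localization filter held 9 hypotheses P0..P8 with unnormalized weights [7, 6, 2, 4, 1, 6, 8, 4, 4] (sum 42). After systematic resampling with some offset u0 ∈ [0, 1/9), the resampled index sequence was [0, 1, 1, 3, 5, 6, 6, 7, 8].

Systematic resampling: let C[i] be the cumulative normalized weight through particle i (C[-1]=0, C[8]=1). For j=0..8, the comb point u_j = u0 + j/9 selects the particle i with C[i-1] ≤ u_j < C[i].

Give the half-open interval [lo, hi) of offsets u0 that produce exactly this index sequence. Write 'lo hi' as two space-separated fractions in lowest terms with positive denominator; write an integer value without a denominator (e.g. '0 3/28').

4/63 11/126

C = [1/6, 13/42, 5/14, 19/42, 10/21, 13/21, 17/21, 19/21, 1]
j=0 picked index 0: u0 ∈ [0, 1/6)
j=1 picked index 1: u0 ∈ [1/18, 25/126)
j=2 picked index 1: u0 ∈ [-1/18, 11/126)
j=3 picked index 3: u0 ∈ [1/42, 5/42)
j=4 picked index 5: u0 ∈ [2/63, 11/63)
j=5 picked index 6: u0 ∈ [4/63, 16/63)
j=6 picked index 6: u0 ∈ [-1/21, 1/7)
j=7 picked index 7: u0 ∈ [2/63, 8/63)
j=8 picked index 8: u0 ∈ [1/63, 1/9)
intersection: [4/63, 11/126)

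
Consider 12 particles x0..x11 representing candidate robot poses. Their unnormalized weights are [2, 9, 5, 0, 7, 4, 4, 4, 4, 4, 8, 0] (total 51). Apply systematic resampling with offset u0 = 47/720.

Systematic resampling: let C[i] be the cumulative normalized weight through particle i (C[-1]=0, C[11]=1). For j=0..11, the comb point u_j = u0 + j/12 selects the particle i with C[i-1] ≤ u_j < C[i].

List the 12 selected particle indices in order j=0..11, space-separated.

C = [2/51, 11/51, 16/51, 16/51, 23/51, 9/17, 31/51, 35/51, 13/17, 43/51, 1, 1]
j=0: u_0=47/720 ∈ [2/51, 11/51) → index 1
j=1: u_1=107/720 ∈ [2/51, 11/51) → index 1
j=2: u_2=167/720 ∈ [11/51, 16/51) → index 2
j=3: u_3=227/720 ∈ [16/51, 23/51) → index 4
j=4: u_4=287/720 ∈ [16/51, 23/51) → index 4
j=5: u_5=347/720 ∈ [23/51, 9/17) → index 5
j=6: u_6=407/720 ∈ [9/17, 31/51) → index 6
j=7: u_7=467/720 ∈ [31/51, 35/51) → index 7
j=8: u_8=527/720 ∈ [35/51, 13/17) → index 8
j=9: u_9=587/720 ∈ [13/17, 43/51) → index 9
j=10: u_10=647/720 ∈ [43/51, 1) → index 10
j=11: u_11=707/720 ∈ [43/51, 1) → index 10

1 1 2 4 4 5 6 7 8 9 10 10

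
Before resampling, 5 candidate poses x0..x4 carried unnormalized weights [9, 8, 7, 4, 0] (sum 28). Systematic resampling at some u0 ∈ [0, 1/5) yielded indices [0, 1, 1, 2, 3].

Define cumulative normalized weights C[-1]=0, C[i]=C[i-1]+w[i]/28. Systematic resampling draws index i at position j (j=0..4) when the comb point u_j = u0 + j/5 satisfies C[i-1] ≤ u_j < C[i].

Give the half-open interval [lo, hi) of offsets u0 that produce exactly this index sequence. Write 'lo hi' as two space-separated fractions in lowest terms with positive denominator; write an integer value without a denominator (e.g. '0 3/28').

17/140 1/5

C = [9/28, 17/28, 6/7, 1, 1]
j=0 picked index 0: u0 ∈ [0, 9/28)
j=1 picked index 1: u0 ∈ [17/140, 57/140)
j=2 picked index 1: u0 ∈ [-11/140, 29/140)
j=3 picked index 2: u0 ∈ [1/140, 9/35)
j=4 picked index 3: u0 ∈ [2/35, 1/5)
intersection: [17/140, 1/5)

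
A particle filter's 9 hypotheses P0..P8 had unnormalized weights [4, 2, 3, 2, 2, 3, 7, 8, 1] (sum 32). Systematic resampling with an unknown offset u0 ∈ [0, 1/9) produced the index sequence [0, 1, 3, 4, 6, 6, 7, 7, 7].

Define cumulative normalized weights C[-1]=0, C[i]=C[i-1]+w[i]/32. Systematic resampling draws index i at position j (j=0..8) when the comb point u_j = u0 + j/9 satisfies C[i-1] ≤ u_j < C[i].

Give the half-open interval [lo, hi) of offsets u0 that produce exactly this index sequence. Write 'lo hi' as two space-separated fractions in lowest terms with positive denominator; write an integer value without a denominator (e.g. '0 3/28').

C = [1/8, 3/16, 9/32, 11/32, 13/32, 1/2, 23/32, 31/32, 1]
j=0 picked index 0: u0 ∈ [0, 1/8)
j=1 picked index 1: u0 ∈ [1/72, 11/144)
j=2 picked index 3: u0 ∈ [17/288, 35/288)
j=3 picked index 4: u0 ∈ [1/96, 7/96)
j=4 picked index 6: u0 ∈ [1/18, 79/288)
j=5 picked index 6: u0 ∈ [-1/18, 47/288)
j=6 picked index 7: u0 ∈ [5/96, 29/96)
j=7 picked index 7: u0 ∈ [-17/288, 55/288)
j=8 picked index 7: u0 ∈ [-49/288, 23/288)
intersection: [17/288, 7/96)

17/288 7/96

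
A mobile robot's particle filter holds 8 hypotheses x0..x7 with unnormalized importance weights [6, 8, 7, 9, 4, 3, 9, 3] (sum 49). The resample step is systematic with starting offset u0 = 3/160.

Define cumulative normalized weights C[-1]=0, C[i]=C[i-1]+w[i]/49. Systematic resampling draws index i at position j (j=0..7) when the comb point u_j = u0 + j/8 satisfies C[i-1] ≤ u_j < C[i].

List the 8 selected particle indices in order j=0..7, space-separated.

0 1 1 2 3 4 6 6

C = [6/49, 2/7, 3/7, 30/49, 34/49, 37/49, 46/49, 1]
j=0: u_0=3/160 ∈ [0, 6/49) → index 0
j=1: u_1=23/160 ∈ [6/49, 2/7) → index 1
j=2: u_2=43/160 ∈ [6/49, 2/7) → index 1
j=3: u_3=63/160 ∈ [2/7, 3/7) → index 2
j=4: u_4=83/160 ∈ [3/7, 30/49) → index 3
j=5: u_5=103/160 ∈ [30/49, 34/49) → index 4
j=6: u_6=123/160 ∈ [37/49, 46/49) → index 6
j=7: u_7=143/160 ∈ [37/49, 46/49) → index 6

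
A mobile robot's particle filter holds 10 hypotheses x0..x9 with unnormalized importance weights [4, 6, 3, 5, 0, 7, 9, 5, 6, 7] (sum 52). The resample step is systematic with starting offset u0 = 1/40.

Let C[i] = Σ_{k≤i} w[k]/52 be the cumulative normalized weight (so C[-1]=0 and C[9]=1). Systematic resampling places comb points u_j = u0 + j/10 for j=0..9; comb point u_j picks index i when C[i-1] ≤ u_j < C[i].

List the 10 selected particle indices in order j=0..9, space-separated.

C = [1/13, 5/26, 1/4, 9/26, 9/26, 25/52, 17/26, 3/4, 45/52, 1]
j=0: u_0=1/40 ∈ [0, 1/13) → index 0
j=1: u_1=1/8 ∈ [1/13, 5/26) → index 1
j=2: u_2=9/40 ∈ [5/26, 1/4) → index 2
j=3: u_3=13/40 ∈ [1/4, 9/26) → index 3
j=4: u_4=17/40 ∈ [9/26, 25/52) → index 5
j=5: u_5=21/40 ∈ [25/52, 17/26) → index 6
j=6: u_6=5/8 ∈ [25/52, 17/26) → index 6
j=7: u_7=29/40 ∈ [17/26, 3/4) → index 7
j=8: u_8=33/40 ∈ [3/4, 45/52) → index 8
j=9: u_9=37/40 ∈ [45/52, 1) → index 9

0 1 2 3 5 6 6 7 8 9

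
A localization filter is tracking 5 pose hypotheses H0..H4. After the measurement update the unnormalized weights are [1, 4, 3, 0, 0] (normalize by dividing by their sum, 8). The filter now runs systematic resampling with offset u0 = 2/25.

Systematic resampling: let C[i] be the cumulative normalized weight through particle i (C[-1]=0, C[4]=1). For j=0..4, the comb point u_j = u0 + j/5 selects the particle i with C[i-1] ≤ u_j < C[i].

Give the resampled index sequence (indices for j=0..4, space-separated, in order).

0 1 1 2 2

C = [1/8, 5/8, 1, 1, 1]
j=0: u_0=2/25 ∈ [0, 1/8) → index 0
j=1: u_1=7/25 ∈ [1/8, 5/8) → index 1
j=2: u_2=12/25 ∈ [1/8, 5/8) → index 1
j=3: u_3=17/25 ∈ [5/8, 1) → index 2
j=4: u_4=22/25 ∈ [5/8, 1) → index 2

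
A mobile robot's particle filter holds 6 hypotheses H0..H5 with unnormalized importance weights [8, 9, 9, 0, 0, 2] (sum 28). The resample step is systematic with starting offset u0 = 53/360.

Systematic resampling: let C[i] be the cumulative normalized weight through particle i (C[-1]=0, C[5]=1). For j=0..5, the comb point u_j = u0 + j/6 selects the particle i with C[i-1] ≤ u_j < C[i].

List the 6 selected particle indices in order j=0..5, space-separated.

0 1 1 2 2 5

C = [2/7, 17/28, 13/14, 13/14, 13/14, 1]
j=0: u_0=53/360 ∈ [0, 2/7) → index 0
j=1: u_1=113/360 ∈ [2/7, 17/28) → index 1
j=2: u_2=173/360 ∈ [2/7, 17/28) → index 1
j=3: u_3=233/360 ∈ [17/28, 13/14) → index 2
j=4: u_4=293/360 ∈ [17/28, 13/14) → index 2
j=5: u_5=353/360 ∈ [13/14, 1) → index 5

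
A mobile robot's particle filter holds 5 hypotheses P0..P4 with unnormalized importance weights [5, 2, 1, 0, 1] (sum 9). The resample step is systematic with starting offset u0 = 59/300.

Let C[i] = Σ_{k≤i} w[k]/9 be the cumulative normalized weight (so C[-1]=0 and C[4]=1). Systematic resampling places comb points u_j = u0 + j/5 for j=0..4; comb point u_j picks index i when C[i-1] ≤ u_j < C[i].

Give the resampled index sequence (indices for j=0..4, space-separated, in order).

C = [5/9, 7/9, 8/9, 8/9, 1]
j=0: u_0=59/300 ∈ [0, 5/9) → index 0
j=1: u_1=119/300 ∈ [0, 5/9) → index 0
j=2: u_2=179/300 ∈ [5/9, 7/9) → index 1
j=3: u_3=239/300 ∈ [7/9, 8/9) → index 2
j=4: u_4=299/300 ∈ [8/9, 1) → index 4

0 0 1 2 4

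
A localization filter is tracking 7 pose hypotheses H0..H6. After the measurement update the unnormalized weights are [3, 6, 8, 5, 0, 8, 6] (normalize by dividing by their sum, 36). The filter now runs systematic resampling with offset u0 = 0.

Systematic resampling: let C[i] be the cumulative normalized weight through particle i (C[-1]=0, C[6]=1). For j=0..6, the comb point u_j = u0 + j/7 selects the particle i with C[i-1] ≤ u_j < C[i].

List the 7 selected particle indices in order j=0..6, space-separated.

C = [1/12, 1/4, 17/36, 11/18, 11/18, 5/6, 1]
j=0: u_0=0 ∈ [0, 1/12) → index 0
j=1: u_1=1/7 ∈ [1/12, 1/4) → index 1
j=2: u_2=2/7 ∈ [1/4, 17/36) → index 2
j=3: u_3=3/7 ∈ [1/4, 17/36) → index 2
j=4: u_4=4/7 ∈ [17/36, 11/18) → index 3
j=5: u_5=5/7 ∈ [11/18, 5/6) → index 5
j=6: u_6=6/7 ∈ [5/6, 1) → index 6

0 1 2 2 3 5 6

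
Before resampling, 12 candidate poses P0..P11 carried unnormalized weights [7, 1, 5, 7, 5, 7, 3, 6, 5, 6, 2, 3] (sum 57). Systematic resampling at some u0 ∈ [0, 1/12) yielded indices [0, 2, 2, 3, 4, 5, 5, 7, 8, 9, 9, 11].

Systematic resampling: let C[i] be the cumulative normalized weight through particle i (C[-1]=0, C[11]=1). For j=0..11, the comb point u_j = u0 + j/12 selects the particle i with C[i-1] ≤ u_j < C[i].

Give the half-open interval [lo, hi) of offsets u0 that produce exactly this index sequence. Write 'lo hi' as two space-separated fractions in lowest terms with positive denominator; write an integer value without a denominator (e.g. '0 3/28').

13/228 7/114

C = [7/57, 8/57, 13/57, 20/57, 25/57, 32/57, 35/57, 41/57, 46/57, 52/57, 18/19, 1]
j=0 picked index 0: u0 ∈ [0, 7/57)
j=1 picked index 2: u0 ∈ [13/228, 11/76)
j=2 picked index 2: u0 ∈ [-1/38, 7/114)
j=3 picked index 3: u0 ∈ [-5/228, 23/228)
j=4 picked index 4: u0 ∈ [1/57, 2/19)
j=5 picked index 5: u0 ∈ [5/228, 11/76)
j=6 picked index 5: u0 ∈ [-7/114, 7/114)
j=7 picked index 7: u0 ∈ [7/228, 31/228)
j=8 picked index 8: u0 ∈ [1/19, 8/57)
j=9 picked index 9: u0 ∈ [13/228, 37/228)
j=10 picked index 9: u0 ∈ [-1/38, 3/38)
j=11 picked index 11: u0 ∈ [7/228, 1/12)
intersection: [13/228, 7/114)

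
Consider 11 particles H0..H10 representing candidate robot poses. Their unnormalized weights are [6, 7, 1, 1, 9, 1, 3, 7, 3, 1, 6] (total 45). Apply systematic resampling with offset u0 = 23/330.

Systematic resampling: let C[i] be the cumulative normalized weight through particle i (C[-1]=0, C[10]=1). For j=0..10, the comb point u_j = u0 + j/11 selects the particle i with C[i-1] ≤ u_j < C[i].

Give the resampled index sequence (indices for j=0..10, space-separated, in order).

0 1 1 4 4 4 6 7 8 10 10

C = [2/15, 13/45, 14/45, 1/3, 8/15, 5/9, 28/45, 7/9, 38/45, 13/15, 1]
j=0: u_0=23/330 ∈ [0, 2/15) → index 0
j=1: u_1=53/330 ∈ [2/15, 13/45) → index 1
j=2: u_2=83/330 ∈ [2/15, 13/45) → index 1
j=3: u_3=113/330 ∈ [1/3, 8/15) → index 4
j=4: u_4=13/30 ∈ [1/3, 8/15) → index 4
j=5: u_5=173/330 ∈ [1/3, 8/15) → index 4
j=6: u_6=203/330 ∈ [5/9, 28/45) → index 6
j=7: u_7=233/330 ∈ [28/45, 7/9) → index 7
j=8: u_8=263/330 ∈ [7/9, 38/45) → index 8
j=9: u_9=293/330 ∈ [13/15, 1) → index 10
j=10: u_10=323/330 ∈ [13/15, 1) → index 10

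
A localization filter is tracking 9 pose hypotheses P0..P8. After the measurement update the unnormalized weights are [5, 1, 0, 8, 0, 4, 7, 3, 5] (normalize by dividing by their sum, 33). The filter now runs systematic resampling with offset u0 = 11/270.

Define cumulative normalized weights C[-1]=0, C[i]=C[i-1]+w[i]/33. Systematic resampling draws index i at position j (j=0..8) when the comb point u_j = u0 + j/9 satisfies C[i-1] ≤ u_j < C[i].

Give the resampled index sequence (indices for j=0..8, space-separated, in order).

0 1 3 3 5 6 6 7 8

C = [5/33, 2/11, 2/11, 14/33, 14/33, 6/11, 25/33, 28/33, 1]
j=0: u_0=11/270 ∈ [0, 5/33) → index 0
j=1: u_1=41/270 ∈ [5/33, 2/11) → index 1
j=2: u_2=71/270 ∈ [2/11, 14/33) → index 3
j=3: u_3=101/270 ∈ [2/11, 14/33) → index 3
j=4: u_4=131/270 ∈ [14/33, 6/11) → index 5
j=5: u_5=161/270 ∈ [6/11, 25/33) → index 6
j=6: u_6=191/270 ∈ [6/11, 25/33) → index 6
j=7: u_7=221/270 ∈ [25/33, 28/33) → index 7
j=8: u_8=251/270 ∈ [28/33, 1) → index 8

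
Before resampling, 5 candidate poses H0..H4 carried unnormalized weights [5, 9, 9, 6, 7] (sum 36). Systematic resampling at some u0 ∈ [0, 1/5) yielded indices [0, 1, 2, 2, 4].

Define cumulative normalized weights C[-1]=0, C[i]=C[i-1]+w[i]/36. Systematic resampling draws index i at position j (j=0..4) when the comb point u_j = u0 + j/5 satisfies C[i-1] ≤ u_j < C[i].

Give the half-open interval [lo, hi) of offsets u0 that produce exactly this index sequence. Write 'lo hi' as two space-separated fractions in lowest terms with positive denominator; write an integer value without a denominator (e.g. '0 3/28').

C = [5/36, 7/18, 23/36, 29/36, 1]
j=0 picked index 0: u0 ∈ [0, 5/36)
j=1 picked index 1: u0 ∈ [-11/180, 17/90)
j=2 picked index 2: u0 ∈ [-1/90, 43/180)
j=3 picked index 2: u0 ∈ [-19/90, 7/180)
j=4 picked index 4: u0 ∈ [1/180, 1/5)
intersection: [1/180, 7/180)

1/180 7/180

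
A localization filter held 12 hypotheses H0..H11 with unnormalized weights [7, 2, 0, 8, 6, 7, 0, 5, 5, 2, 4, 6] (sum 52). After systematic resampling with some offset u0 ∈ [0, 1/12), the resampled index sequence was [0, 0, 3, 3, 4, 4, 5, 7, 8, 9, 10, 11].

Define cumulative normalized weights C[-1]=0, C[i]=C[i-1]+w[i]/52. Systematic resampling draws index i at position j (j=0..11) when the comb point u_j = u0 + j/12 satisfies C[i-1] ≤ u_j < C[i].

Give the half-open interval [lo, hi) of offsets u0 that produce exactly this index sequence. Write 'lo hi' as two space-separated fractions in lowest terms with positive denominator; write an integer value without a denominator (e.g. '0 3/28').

C = [7/52, 9/52, 9/52, 17/52, 23/52, 15/26, 15/26, 35/52, 10/13, 21/26, 23/26, 1]
j=0 picked index 0: u0 ∈ [0, 7/52)
j=1 picked index 0: u0 ∈ [-1/12, 2/39)
j=2 picked index 3: u0 ∈ [1/156, 25/156)
j=3 picked index 3: u0 ∈ [-1/13, 1/13)
j=4 picked index 4: u0 ∈ [-1/156, 17/156)
j=5 picked index 4: u0 ∈ [-7/78, 1/39)
j=6 picked index 5: u0 ∈ [-3/52, 1/13)
j=7 picked index 7: u0 ∈ [-1/156, 7/78)
j=8 picked index 8: u0 ∈ [1/156, 4/39)
j=9 picked index 9: u0 ∈ [1/52, 3/52)
j=10 picked index 10: u0 ∈ [-1/39, 2/39)
j=11 picked index 11: u0 ∈ [-5/156, 1/12)
intersection: [1/52, 1/39)

1/52 1/39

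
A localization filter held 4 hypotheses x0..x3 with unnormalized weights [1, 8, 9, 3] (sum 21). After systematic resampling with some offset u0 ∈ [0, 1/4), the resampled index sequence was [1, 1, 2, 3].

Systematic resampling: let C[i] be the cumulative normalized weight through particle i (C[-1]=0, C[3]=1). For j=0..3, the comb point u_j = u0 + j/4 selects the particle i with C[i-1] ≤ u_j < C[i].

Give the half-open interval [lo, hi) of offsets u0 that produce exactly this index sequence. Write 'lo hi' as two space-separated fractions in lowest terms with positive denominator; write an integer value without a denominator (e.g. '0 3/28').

C = [1/21, 3/7, 6/7, 1]
j=0 picked index 1: u0 ∈ [1/21, 3/7)
j=1 picked index 1: u0 ∈ [-17/84, 5/28)
j=2 picked index 2: u0 ∈ [-1/14, 5/14)
j=3 picked index 3: u0 ∈ [3/28, 1/4)
intersection: [3/28, 5/28)

3/28 5/28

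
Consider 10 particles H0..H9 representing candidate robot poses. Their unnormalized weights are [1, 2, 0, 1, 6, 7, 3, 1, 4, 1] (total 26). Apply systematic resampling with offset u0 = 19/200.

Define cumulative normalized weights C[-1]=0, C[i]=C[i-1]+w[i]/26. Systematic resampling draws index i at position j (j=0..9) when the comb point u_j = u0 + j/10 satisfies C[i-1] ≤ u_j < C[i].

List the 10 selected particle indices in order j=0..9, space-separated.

1 4 4 5 5 5 6 7 8 9

C = [1/26, 3/26, 3/26, 2/13, 5/13, 17/26, 10/13, 21/26, 25/26, 1]
j=0: u_0=19/200 ∈ [1/26, 3/26) → index 1
j=1: u_1=39/200 ∈ [2/13, 5/13) → index 4
j=2: u_2=59/200 ∈ [2/13, 5/13) → index 4
j=3: u_3=79/200 ∈ [5/13, 17/26) → index 5
j=4: u_4=99/200 ∈ [5/13, 17/26) → index 5
j=5: u_5=119/200 ∈ [5/13, 17/26) → index 5
j=6: u_6=139/200 ∈ [17/26, 10/13) → index 6
j=7: u_7=159/200 ∈ [10/13, 21/26) → index 7
j=8: u_8=179/200 ∈ [21/26, 25/26) → index 8
j=9: u_9=199/200 ∈ [25/26, 1) → index 9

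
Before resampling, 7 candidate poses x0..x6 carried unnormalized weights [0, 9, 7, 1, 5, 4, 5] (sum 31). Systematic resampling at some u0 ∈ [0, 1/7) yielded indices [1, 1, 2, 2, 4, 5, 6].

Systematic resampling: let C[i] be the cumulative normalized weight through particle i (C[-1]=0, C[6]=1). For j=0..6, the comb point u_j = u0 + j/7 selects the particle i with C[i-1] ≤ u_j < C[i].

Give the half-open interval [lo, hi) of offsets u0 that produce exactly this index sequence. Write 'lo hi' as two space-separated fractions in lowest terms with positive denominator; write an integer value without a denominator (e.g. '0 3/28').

C = [0, 9/31, 16/31, 17/31, 22/31, 26/31, 1]
j=0 picked index 1: u0 ∈ [0, 9/31)
j=1 picked index 1: u0 ∈ [-1/7, 32/217)
j=2 picked index 2: u0 ∈ [1/217, 50/217)
j=3 picked index 2: u0 ∈ [-30/217, 19/217)
j=4 picked index 4: u0 ∈ [-5/217, 30/217)
j=5 picked index 5: u0 ∈ [-1/217, 27/217)
j=6 picked index 6: u0 ∈ [-4/217, 1/7)
intersection: [1/217, 19/217)

1/217 19/217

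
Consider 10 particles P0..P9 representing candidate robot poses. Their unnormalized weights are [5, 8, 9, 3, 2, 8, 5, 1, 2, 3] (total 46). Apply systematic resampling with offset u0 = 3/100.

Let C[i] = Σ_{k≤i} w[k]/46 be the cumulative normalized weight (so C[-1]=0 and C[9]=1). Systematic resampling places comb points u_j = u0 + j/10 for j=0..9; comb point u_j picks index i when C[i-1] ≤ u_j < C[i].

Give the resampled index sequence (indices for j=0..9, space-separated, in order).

C = [5/46, 13/46, 11/23, 25/46, 27/46, 35/46, 20/23, 41/46, 43/46, 1]
j=0: u_0=3/100 ∈ [0, 5/46) → index 0
j=1: u_1=13/100 ∈ [5/46, 13/46) → index 1
j=2: u_2=23/100 ∈ [5/46, 13/46) → index 1
j=3: u_3=33/100 ∈ [13/46, 11/23) → index 2
j=4: u_4=43/100 ∈ [13/46, 11/23) → index 2
j=5: u_5=53/100 ∈ [11/23, 25/46) → index 3
j=6: u_6=63/100 ∈ [27/46, 35/46) → index 5
j=7: u_7=73/100 ∈ [27/46, 35/46) → index 5
j=8: u_8=83/100 ∈ [35/46, 20/23) → index 6
j=9: u_9=93/100 ∈ [41/46, 43/46) → index 8

0 1 1 2 2 3 5 5 6 8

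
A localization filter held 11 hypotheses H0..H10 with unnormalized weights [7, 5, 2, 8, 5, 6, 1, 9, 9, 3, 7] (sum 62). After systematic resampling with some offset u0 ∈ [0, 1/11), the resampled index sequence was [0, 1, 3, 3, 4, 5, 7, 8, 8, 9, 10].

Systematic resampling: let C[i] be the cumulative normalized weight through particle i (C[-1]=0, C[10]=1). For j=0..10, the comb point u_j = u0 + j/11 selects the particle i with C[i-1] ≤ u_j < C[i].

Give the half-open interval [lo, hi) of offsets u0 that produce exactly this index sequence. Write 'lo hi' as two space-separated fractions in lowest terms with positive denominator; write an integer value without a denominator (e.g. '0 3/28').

39/682 47/682

C = [7/62, 6/31, 7/31, 11/31, 27/62, 33/62, 17/31, 43/62, 26/31, 55/62, 1]
j=0 picked index 0: u0 ∈ [0, 7/62)
j=1 picked index 1: u0 ∈ [15/682, 35/341)
j=2 picked index 3: u0 ∈ [15/341, 59/341)
j=3 picked index 3: u0 ∈ [-16/341, 28/341)
j=4 picked index 4: u0 ∈ [-3/341, 49/682)
j=5 picked index 5: u0 ∈ [-13/682, 53/682)
j=6 picked index 7: u0 ∈ [1/341, 101/682)
j=7 picked index 8: u0 ∈ [39/682, 69/341)
j=8 picked index 8: u0 ∈ [-23/682, 38/341)
j=9 picked index 9: u0 ∈ [7/341, 47/682)
j=10 picked index 10: u0 ∈ [-15/682, 1/11)
intersection: [39/682, 47/682)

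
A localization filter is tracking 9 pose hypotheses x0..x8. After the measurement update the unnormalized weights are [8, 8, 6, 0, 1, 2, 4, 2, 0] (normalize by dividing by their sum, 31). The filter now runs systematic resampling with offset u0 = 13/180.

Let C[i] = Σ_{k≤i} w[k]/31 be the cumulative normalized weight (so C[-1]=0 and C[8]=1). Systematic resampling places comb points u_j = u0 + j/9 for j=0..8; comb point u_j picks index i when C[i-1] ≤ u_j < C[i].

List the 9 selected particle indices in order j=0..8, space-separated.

0 0 1 1 2 2 4 6 7

C = [8/31, 16/31, 22/31, 22/31, 23/31, 25/31, 29/31, 1, 1]
j=0: u_0=13/180 ∈ [0, 8/31) → index 0
j=1: u_1=11/60 ∈ [0, 8/31) → index 0
j=2: u_2=53/180 ∈ [8/31, 16/31) → index 1
j=3: u_3=73/180 ∈ [8/31, 16/31) → index 1
j=4: u_4=31/60 ∈ [16/31, 22/31) → index 2
j=5: u_5=113/180 ∈ [16/31, 22/31) → index 2
j=6: u_6=133/180 ∈ [22/31, 23/31) → index 4
j=7: u_7=17/20 ∈ [25/31, 29/31) → index 6
j=8: u_8=173/180 ∈ [29/31, 1) → index 7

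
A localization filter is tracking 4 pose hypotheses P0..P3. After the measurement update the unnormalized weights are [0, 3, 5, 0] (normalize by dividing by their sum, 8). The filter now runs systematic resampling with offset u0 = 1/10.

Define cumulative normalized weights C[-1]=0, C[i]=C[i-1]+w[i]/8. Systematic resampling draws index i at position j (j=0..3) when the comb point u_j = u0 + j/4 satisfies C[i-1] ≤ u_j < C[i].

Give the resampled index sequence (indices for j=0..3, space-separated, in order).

1 1 2 2

C = [0, 3/8, 1, 1]
j=0: u_0=1/10 ∈ [0, 3/8) → index 1
j=1: u_1=7/20 ∈ [0, 3/8) → index 1
j=2: u_2=3/5 ∈ [3/8, 1) → index 2
j=3: u_3=17/20 ∈ [3/8, 1) → index 2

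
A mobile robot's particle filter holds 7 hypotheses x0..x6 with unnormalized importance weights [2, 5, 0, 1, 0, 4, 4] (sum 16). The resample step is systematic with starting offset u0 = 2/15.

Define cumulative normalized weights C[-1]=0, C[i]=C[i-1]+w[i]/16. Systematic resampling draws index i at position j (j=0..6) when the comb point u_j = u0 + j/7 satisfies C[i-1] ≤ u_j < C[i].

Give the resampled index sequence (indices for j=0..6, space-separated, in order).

1 1 1 5 5 6 6

C = [1/8, 7/16, 7/16, 1/2, 1/2, 3/4, 1]
j=0: u_0=2/15 ∈ [1/8, 7/16) → index 1
j=1: u_1=29/105 ∈ [1/8, 7/16) → index 1
j=2: u_2=44/105 ∈ [1/8, 7/16) → index 1
j=3: u_3=59/105 ∈ [1/2, 3/4) → index 5
j=4: u_4=74/105 ∈ [1/2, 3/4) → index 5
j=5: u_5=89/105 ∈ [3/4, 1) → index 6
j=6: u_6=104/105 ∈ [3/4, 1) → index 6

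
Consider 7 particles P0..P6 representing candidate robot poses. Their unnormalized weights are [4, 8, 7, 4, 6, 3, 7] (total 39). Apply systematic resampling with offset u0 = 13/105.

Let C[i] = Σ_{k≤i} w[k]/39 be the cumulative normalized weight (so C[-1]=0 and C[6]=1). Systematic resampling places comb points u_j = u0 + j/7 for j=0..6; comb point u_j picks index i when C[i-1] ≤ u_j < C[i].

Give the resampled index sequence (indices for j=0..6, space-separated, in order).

C = [4/39, 4/13, 19/39, 23/39, 29/39, 32/39, 1]
j=0: u_0=13/105 ∈ [4/39, 4/13) → index 1
j=1: u_1=4/15 ∈ [4/39, 4/13) → index 1
j=2: u_2=43/105 ∈ [4/13, 19/39) → index 2
j=3: u_3=58/105 ∈ [19/39, 23/39) → index 3
j=4: u_4=73/105 ∈ [23/39, 29/39) → index 4
j=5: u_5=88/105 ∈ [32/39, 1) → index 6
j=6: u_6=103/105 ∈ [32/39, 1) → index 6

1 1 2 3 4 6 6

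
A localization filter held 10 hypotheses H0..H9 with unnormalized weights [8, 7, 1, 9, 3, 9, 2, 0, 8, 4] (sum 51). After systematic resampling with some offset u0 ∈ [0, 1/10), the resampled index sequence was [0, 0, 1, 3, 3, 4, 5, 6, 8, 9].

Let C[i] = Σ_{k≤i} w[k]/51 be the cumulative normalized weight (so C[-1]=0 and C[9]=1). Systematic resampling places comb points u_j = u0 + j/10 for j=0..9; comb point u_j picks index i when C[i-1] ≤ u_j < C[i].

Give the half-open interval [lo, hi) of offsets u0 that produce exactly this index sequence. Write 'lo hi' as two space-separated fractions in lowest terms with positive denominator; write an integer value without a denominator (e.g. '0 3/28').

C = [8/51, 5/17, 16/51, 25/51, 28/51, 37/51, 13/17, 13/17, 47/51, 1]
j=0 picked index 0: u0 ∈ [0, 8/51)
j=1 picked index 0: u0 ∈ [-1/10, 29/510)
j=2 picked index 1: u0 ∈ [-11/255, 8/85)
j=3 picked index 3: u0 ∈ [7/510, 97/510)
j=4 picked index 3: u0 ∈ [-22/255, 23/255)
j=5 picked index 4: u0 ∈ [-1/102, 5/102)
j=6 picked index 5: u0 ∈ [-13/255, 32/255)
j=7 picked index 6: u0 ∈ [13/510, 11/170)
j=8 picked index 8: u0 ∈ [-3/85, 31/255)
j=9 picked index 9: u0 ∈ [11/510, 1/10)
intersection: [13/510, 5/102)

13/510 5/102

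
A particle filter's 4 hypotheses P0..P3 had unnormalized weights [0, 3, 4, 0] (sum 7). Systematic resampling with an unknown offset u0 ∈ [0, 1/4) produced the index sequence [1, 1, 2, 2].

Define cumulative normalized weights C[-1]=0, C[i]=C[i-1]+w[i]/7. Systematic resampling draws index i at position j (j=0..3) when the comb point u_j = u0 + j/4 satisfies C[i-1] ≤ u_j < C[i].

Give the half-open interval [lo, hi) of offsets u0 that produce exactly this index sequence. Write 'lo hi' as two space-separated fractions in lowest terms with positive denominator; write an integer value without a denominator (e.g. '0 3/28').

0 5/28

C = [0, 3/7, 1, 1]
j=0 picked index 1: u0 ∈ [0, 3/7)
j=1 picked index 1: u0 ∈ [-1/4, 5/28)
j=2 picked index 2: u0 ∈ [-1/14, 1/2)
j=3 picked index 2: u0 ∈ [-9/28, 1/4)
intersection: [0, 5/28)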